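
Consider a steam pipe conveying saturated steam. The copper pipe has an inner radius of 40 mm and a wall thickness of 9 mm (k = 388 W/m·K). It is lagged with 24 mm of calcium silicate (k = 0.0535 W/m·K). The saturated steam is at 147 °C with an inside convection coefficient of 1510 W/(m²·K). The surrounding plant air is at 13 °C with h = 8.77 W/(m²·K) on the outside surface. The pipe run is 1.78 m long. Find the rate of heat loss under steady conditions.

Q ≈ 166 W

Per-layer cylindrical resistances, series-summed:
R_inner film = 1/(h_i·2πr₁L) = 1/(1510×2π×0.04×1.78) = 0.00148 K/W
R_copper pipe wall = ln(49/40)/(2π×388×1.78) = 4.677×10^-5 K/W
R_calcium silicate = ln(73/49)/(2π×0.0535×1.78) = 0.6662 K/W
R_outer film = 1/(h_o·2πr_oL) = 1/(8.77×2π×0.073×1.78) = 0.1397 K/W
R_total = 0.8074 K/W
Q = ΔT/R_total = 134/0.8074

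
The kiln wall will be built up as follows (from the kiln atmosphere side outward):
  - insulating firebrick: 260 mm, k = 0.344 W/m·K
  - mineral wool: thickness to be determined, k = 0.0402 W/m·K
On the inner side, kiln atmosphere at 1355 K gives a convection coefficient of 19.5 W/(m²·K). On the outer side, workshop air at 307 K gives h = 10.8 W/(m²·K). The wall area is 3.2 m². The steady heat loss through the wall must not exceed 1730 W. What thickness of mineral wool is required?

L ≈ 41.8 mm

Using the resistance-network approach (series):
R_inner film = 1/(h_i·A) = 1/(19.5×3.2) = 0.01603 K/W
R_insulating firebrick = L/(kA) = 0.26/(0.344×3.2) = 0.2362 K/W
R_outer film = 1/(h_o·A) = 1/(10.8×3.2) = 0.02894 K/W
Sum of the known resistances R_other = 0.2812 K/W
Required total resistance R_tot = ΔT/Q_allow = 1048/1730 = 0.6058 K/W
R_mineral wool = R_tot − R_other = 0.3246 K/W
L = R·k·A = 0.3246×0.0402×3.2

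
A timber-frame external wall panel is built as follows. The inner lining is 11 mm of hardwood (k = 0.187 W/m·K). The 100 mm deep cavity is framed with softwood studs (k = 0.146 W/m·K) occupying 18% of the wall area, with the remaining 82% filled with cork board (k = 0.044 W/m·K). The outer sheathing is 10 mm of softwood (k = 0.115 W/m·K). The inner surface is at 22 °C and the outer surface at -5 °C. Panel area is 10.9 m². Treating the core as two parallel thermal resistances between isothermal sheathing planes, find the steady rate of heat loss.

Sheathing layers in series; stud and cavity paths in parallel between them.
R_inner = 0.011/(0.187×10.9) = 0.005397 K/W
R_stud  = 0.1/(0.146×0.18×10.9) = 0.3491 K/W
R_cav   = 0.1/(0.044×0.82×10.9) = 0.2543 K/W
1/R_core = 1/R_stud + 1/R_cav → R_core = 0.1471 K/W
R_outer = 0.01/(0.115×10.9) = 0.007978 K/W
R_total = 0.1605 K/W
Q = ΔT/R_total = 27/0.1605

Q ≈ 168 W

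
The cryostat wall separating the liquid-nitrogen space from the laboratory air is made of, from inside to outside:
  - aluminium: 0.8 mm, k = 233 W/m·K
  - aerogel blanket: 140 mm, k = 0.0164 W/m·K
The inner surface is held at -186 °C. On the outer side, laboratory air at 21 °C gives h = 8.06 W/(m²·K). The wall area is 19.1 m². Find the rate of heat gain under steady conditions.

Series thermal resistances:
R_aluminium = L/(kA) = 0.0008/(233×19.1) = 1.798×10^-7 K/W
R_aerogel blanket = L/(kA) = 0.14/(0.0164×19.1) = 0.4469 K/W
R_outer film = 1/(h_o·A) = 1/(8.06×19.1) = 0.006496 K/W
R_total = 0.4534 K/W
Q = ΔT / R_total = 207 / 0.4534

Q ≈ 457 W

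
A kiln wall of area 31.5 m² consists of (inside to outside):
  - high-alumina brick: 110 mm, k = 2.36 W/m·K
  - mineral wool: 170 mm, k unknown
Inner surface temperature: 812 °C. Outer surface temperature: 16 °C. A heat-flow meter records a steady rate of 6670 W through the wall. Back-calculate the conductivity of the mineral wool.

Using the resistance-network approach (series):
R_high-alumina brick = L/(kA) = 0.11/(2.36×31.5) = 0.00148 K/W
Sum of known resistances R_other = 0.00148 K/W
Total R = ΔT/Q = 796/6670 = 0.1193 K/W
R_mineral wool = R_total − R_other = 0.1179 K/W
k = L/(R·A) = 0.17/(0.1179×31.5)

k ≈ 0.0458 W/(m·K)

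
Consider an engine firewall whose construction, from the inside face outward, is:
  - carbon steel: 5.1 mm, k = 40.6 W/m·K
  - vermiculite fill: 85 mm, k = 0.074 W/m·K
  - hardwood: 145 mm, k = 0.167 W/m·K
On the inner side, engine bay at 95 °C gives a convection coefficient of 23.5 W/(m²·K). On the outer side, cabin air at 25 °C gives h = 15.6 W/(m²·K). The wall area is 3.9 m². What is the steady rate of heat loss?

Q ≈ 129 W

Treating each layer as a thermal resistance in series:
R_inner film = 1/(h_i·A) = 1/(23.5×3.9) = 0.01091 K/W
R_carbon steel = L/(kA) = 0.0051/(40.6×3.9) = 3.221×10^-5 K/W
R_vermiculite fill = L/(kA) = 0.085/(0.074×3.9) = 0.2945 K/W
R_hardwood = L/(kA) = 0.145/(0.167×3.9) = 0.2226 K/W
R_outer film = 1/(h_o·A) = 1/(15.6×3.9) = 0.01644 K/W
R_total = 0.5445 K/W
Q = ΔT / R_total = 70 / 0.5445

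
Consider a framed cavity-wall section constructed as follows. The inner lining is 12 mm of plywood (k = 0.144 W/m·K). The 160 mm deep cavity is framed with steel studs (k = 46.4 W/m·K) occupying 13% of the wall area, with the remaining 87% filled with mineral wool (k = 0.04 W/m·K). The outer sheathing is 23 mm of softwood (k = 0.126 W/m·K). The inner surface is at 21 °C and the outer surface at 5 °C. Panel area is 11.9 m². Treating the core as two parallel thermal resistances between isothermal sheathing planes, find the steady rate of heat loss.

Q ≈ 652 W

Sheathing layers in series; stud and cavity paths in parallel between them.
R_inner = 0.012/(0.144×11.9) = 0.007003 K/W
R_stud  = 0.16/(46.4×0.13×11.9) = 0.002229 K/W
R_cav   = 0.16/(0.04×0.87×11.9) = 0.3864 K/W
1/R_core = 1/R_stud + 1/R_cav → R_core = 0.002216 K/W
R_outer = 0.023/(0.126×11.9) = 0.01534 K/W
R_total = 0.02456 K/W
Q = ΔT/R_total = 16/0.02456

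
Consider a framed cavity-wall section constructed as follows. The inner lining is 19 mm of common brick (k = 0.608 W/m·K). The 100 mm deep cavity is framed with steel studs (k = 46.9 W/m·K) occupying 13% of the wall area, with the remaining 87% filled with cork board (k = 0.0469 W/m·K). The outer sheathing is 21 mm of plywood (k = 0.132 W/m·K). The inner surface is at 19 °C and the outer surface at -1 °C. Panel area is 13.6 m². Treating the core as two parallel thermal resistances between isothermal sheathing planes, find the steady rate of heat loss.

Sheathing layers in series; stud and cavity paths in parallel between them.
R_inner = 0.019/(0.608×13.6) = 0.002298 K/W
R_stud  = 0.1/(46.9×0.13×13.6) = 0.001206 K/W
R_cav   = 0.1/(0.0469×0.87×13.6) = 0.1802 K/W
1/R_core = 1/R_stud + 1/R_cav → R_core = 0.001198 K/W
R_outer = 0.021/(0.132×13.6) = 0.0117 K/W
R_total = 0.01519 K/W
Q = ΔT/R_total = 20/0.01519

Q ≈ 1320 W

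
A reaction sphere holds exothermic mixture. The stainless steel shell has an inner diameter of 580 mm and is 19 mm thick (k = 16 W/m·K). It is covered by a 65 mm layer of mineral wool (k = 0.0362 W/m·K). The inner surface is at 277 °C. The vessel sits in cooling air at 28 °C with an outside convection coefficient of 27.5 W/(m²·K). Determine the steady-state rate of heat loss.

Radial (spherical) resistances in series:
R_stainless steel shell = (1/0.29 − 1/0.309)/(4π×16) = 0.001055 K/W
R_mineral wool = (1/0.309 − 1/0.374)/(4π×0.0362) = 1.236 K/W
R_outer film = 1/(h·4πr_o²) = 1/(27.5×4π×0.374²) = 0.02069 K/W
R_total = 1.258 K/W
Q = ΔT/R_total = 249/1.258

Q ≈ 198 W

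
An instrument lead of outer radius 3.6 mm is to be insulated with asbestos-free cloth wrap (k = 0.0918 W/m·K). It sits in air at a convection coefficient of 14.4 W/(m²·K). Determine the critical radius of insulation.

For a cylinder r_cr = k/h = 0.0918/14.4
r_cr = 6.38 mm; since the bare radius (3.6 mm) is below r_cr, adding a thin layer of insulation will *increase* heat loss.

r_cr ≈ 6.38 mm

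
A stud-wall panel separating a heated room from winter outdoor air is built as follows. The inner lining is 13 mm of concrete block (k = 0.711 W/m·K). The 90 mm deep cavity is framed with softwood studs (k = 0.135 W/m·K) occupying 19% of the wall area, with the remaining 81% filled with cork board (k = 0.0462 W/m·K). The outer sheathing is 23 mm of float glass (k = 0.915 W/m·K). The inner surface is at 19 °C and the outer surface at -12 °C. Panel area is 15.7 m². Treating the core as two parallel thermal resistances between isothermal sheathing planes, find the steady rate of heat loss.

Q ≈ 331 W

Sheathing layers in series; stud and cavity paths in parallel between them.
R_inner = 0.013/(0.711×15.7) = 0.001165 K/W
R_stud  = 0.09/(0.135×0.19×15.7) = 0.2235 K/W
R_cav   = 0.09/(0.0462×0.81×15.7) = 0.1532 K/W
1/R_core = 1/R_stud + 1/R_cav → R_core = 0.09089 K/W
R_outer = 0.023/(0.915×15.7) = 0.001601 K/W
R_total = 0.09365 K/W
Q = ΔT/R_total = 31/0.09365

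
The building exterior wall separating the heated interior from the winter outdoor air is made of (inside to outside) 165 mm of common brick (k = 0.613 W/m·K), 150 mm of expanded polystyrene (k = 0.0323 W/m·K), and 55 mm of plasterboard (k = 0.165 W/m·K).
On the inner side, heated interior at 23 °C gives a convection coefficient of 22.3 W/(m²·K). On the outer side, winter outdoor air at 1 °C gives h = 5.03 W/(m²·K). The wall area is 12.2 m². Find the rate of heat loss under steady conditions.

Q ≈ 48.9 W

Series thermal resistances:
R_inner film = 1/(h_i·A) = 1/(22.3×12.2) = 0.003676 K/W
R_common brick = L/(kA) = 0.165/(0.613×12.2) = 0.02206 K/W
R_expanded polystyrene = L/(kA) = 0.15/(0.0323×12.2) = 0.3807 K/W
R_plasterboard = L/(kA) = 0.055/(0.165×12.2) = 0.02732 K/W
R_outer film = 1/(h_o·A) = 1/(5.03×12.2) = 0.0163 K/W
R_total = 0.45 K/W
Q = ΔT / R_total = 22 / 0.45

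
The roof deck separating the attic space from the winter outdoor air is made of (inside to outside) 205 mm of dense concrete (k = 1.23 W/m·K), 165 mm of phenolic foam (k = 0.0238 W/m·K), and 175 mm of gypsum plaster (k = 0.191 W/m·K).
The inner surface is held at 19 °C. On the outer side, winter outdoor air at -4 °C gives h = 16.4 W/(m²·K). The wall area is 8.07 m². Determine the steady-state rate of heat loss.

Treating each layer as a thermal resistance in series:
R_dense concrete = L/(kA) = 0.205/(1.23×8.07) = 0.02065 K/W
R_phenolic foam = L/(kA) = 0.165/(0.0238×8.07) = 0.8591 K/W
R_gypsum plaster = L/(kA) = 0.175/(0.191×8.07) = 0.1135 K/W
R_outer film = 1/(h_o·A) = 1/(16.4×8.07) = 0.007556 K/W
R_total = 1.001 K/W
Q = ΔT / R_total = 23 / 1.001

Q ≈ 23 W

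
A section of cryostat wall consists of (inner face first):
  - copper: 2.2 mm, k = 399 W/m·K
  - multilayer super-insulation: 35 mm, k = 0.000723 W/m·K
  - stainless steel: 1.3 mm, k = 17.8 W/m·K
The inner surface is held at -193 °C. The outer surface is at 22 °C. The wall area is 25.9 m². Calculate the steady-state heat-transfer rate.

Using the resistance-network approach (series):
R_copper = L/(kA) = 0.0022/(399×25.9) = 2.129×10^-7 K/W
R_multilayer super-insulation = L/(kA) = 0.035/(0.000723×25.9) = 1.869 K/W
R_stainless steel = L/(kA) = 0.0013/(17.8×25.9) = 2.82×10^-6 K/W
R_total = 1.869 K/W
Q = ΔT / R_total = 215 / 1.869

Q ≈ 115 W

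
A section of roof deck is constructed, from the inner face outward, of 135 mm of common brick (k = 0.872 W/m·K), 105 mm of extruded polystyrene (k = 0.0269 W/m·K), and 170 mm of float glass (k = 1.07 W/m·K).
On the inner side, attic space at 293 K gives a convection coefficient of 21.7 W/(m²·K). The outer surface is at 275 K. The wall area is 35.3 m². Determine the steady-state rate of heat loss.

Series thermal resistances:
R_inner film = 1/(h_i·A) = 1/(21.7×35.3) = 0.001305 K/W
R_common brick = L/(kA) = 0.135/(0.872×35.3) = 0.004386 K/W
R_extruded polystyrene = L/(kA) = 0.105/(0.0269×35.3) = 0.1106 K/W
R_float glass = L/(kA) = 0.17/(1.07×35.3) = 0.004501 K/W
R_total = 0.1208 K/W
Q = ΔT / R_total = 18 / 0.1208

Q ≈ 149 W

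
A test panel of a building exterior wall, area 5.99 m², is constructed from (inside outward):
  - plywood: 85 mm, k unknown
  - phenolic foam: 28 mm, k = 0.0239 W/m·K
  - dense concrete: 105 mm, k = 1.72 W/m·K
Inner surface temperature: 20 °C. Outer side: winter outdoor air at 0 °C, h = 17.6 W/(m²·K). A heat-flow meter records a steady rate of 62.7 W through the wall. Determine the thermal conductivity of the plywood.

Thermal resistances in series:
R_phenolic foam = L/(kA) = 0.028/(0.0239×5.99) = 0.1956 K/W
R_dense concrete = L/(kA) = 0.105/(1.72×5.99) = 0.01019 K/W
R_outer film = 1/(h_o·A) = 1/(17.6×5.99) = 0.009486 K/W
Sum of known resistances R_other = 0.2153 K/W
Total R = ΔT/Q = 20/62.7 = 0.319 K/W
R_plywood = R_total − R_other = 0.1037 K/W
k = L/(R·A) = 0.085/(0.1037×5.99)

k ≈ 0.137 W/(m·K)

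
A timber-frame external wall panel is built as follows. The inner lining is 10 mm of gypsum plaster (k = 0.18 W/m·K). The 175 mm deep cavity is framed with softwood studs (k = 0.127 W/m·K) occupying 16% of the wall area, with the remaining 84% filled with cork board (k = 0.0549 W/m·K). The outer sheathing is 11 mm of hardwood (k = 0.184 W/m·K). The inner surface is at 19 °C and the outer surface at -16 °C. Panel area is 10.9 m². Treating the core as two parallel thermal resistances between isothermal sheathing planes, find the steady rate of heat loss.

Sheathing layers in series; stud and cavity paths in parallel between them.
R_inner = 0.01/(0.18×10.9) = 0.005097 K/W
R_stud  = 0.175/(0.127×0.16×10.9) = 0.7901 K/W
R_cav   = 0.175/(0.0549×0.84×10.9) = 0.3481 K/W
1/R_core = 1/R_stud + 1/R_cav → R_core = 0.2417 K/W
R_outer = 0.011/(0.184×10.9) = 0.005485 K/W
R_total = 0.2522 K/W
Q = ΔT/R_total = 35/0.2522

Q ≈ 139 W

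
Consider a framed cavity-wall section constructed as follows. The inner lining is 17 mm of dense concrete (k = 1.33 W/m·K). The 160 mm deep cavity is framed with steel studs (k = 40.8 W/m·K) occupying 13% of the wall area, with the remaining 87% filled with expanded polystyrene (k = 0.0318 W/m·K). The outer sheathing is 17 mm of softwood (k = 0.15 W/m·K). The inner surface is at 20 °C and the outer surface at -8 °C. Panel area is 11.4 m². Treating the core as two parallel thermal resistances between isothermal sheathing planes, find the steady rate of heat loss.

Sheathing layers in series; stud and cavity paths in parallel between them.
R_inner = 0.017/(1.33×11.4) = 0.001121 K/W
R_stud  = 0.16/(40.8×0.13×11.4) = 0.002646 K/W
R_cav   = 0.16/(0.0318×0.87×11.4) = 0.5073 K/W
1/R_core = 1/R_stud + 1/R_cav → R_core = 0.002632 K/W
R_outer = 0.017/(0.15×11.4) = 0.009942 K/W
R_total = 0.0137 K/W
Q = ΔT/R_total = 28/0.0137

Q ≈ 2040 W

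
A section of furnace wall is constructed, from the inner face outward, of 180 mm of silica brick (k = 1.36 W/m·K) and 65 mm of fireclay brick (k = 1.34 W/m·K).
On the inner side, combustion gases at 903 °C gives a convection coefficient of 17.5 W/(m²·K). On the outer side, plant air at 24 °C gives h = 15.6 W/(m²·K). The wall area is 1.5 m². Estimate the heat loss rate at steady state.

Series thermal resistances:
R_inner film = 1/(h_i·A) = 1/(17.5×1.5) = 0.0381 K/W
R_silica brick = L/(kA) = 0.18/(1.36×1.5) = 0.08824 K/W
R_fireclay brick = L/(kA) = 0.065/(1.34×1.5) = 0.03234 K/W
R_outer film = 1/(h_o·A) = 1/(15.6×1.5) = 0.04274 K/W
R_total = 0.2014 K/W
Q = ΔT / R_total = 879 / 0.2014

Q ≈ 4360 W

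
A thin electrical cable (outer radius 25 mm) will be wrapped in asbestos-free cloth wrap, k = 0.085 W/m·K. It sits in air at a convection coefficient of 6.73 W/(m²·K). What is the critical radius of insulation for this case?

r_cr ≈ 12.6 mm

For a cylinder r_cr = k/h = 0.085/6.73
r_cr = 12.6 mm; since the bare radius (25 mm) is above r_cr, any added insulation will reduce heat loss.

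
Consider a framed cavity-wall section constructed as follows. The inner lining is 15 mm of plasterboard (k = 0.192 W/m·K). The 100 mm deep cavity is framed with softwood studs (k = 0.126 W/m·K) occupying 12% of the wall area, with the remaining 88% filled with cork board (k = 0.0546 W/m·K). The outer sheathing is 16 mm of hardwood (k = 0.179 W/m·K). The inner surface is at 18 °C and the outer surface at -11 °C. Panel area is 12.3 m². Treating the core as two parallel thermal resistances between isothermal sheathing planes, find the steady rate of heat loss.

Q ≈ 204 W

Sheathing layers in series; stud and cavity paths in parallel between them.
R_inner = 0.015/(0.192×12.3) = 0.006352 K/W
R_stud  = 0.1/(0.126×0.12×12.3) = 0.5377 K/W
R_cav   = 0.1/(0.0546×0.88×12.3) = 0.1692 K/W
1/R_core = 1/R_stud + 1/R_cav → R_core = 0.1287 K/W
R_outer = 0.016/(0.179×12.3) = 0.007267 K/W
R_total = 0.1423 K/W
Q = ΔT/R_total = 29/0.1423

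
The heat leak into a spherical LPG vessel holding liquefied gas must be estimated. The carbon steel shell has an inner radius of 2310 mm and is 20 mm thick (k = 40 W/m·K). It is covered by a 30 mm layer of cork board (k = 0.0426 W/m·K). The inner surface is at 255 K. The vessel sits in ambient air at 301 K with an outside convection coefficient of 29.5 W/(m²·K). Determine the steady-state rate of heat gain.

Q ≈ 4310 W

Spherical conduction: R = (1/r_in − 1/r_out)/(4πk) per layer; series-sum.
R_carbon steel shell = (1/2.31 − 1/2.33)/(4π×40) = 7.393×10^-6 K/W
R_cork board = (1/2.33 − 1/2.36)/(4π×0.0426) = 0.01019 K/W
R_outer film = 1/(h·4πr_o²) = 1/(29.5×4π×2.36²) = 4.843×10^-4 K/W
R_total = 0.01068 K/W
Q = ΔT/R_total = 46/0.01068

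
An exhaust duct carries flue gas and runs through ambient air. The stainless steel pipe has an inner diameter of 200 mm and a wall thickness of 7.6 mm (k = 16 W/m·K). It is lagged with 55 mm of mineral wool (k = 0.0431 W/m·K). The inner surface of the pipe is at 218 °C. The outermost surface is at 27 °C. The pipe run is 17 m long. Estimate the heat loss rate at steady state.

Q ≈ 2130 W

Radial resistances (cylindrical: R_cond = ln(r_o/r_i)/(2πkL), R_conv = 1/(h·2πrL)):
R_stainless steel pipe wall = ln(107.6/100)/(2π×16×17) = 4.286×10^-5 K/W
R_mineral wool = ln(162.6/107.6)/(2π×0.0431×17) = 0.08968 K/W
R_total = 0.08973 K/W
Q = ΔT/R_total = 191/0.08973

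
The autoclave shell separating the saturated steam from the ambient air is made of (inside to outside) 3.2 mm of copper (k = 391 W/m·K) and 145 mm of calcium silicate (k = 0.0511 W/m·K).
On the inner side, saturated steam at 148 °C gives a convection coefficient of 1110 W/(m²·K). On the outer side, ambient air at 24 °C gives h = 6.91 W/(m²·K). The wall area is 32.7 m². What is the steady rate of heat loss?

Model the wall as resistances in series:
R_inner film = 1/(h_i·A) = 1/(1110×32.7) = 2.755×10^-5 K/W
R_copper = L/(kA) = 0.0032/(391×32.7) = 2.503×10^-7 K/W
R_calcium silicate = L/(kA) = 0.145/(0.0511×32.7) = 0.08678 K/W
R_outer film = 1/(h_o·A) = 1/(6.91×32.7) = 0.004426 K/W
R_total = 0.09123 K/W
Q = ΔT / R_total = 124 / 0.09123

Q ≈ 1360 W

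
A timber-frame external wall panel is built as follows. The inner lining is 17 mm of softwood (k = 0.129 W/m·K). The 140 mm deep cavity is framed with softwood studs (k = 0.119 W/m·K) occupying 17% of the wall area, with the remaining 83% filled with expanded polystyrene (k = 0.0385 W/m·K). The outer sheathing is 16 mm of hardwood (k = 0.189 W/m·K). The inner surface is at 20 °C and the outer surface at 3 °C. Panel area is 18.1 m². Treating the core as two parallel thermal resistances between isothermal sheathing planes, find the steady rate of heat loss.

Sheathing layers in series; stud and cavity paths in parallel between them.
R_inner = 0.017/(0.129×18.1) = 0.007281 K/W
R_stud  = 0.14/(0.119×0.17×18.1) = 0.3823 K/W
R_cav   = 0.14/(0.0385×0.83×18.1) = 0.2421 K/W
1/R_core = 1/R_stud + 1/R_cav → R_core = 0.1482 K/W
R_outer = 0.016/(0.189×18.1) = 0.004677 K/W
R_total = 0.1602 K/W
Q = ΔT/R_total = 17/0.1602

Q ≈ 106 W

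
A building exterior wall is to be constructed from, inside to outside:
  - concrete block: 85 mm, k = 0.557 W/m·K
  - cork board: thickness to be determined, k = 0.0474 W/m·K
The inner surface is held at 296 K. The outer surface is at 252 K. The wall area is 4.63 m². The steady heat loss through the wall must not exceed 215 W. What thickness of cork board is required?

Series thermal resistances:
R_concrete block = L/(kA) = 0.085/(0.557×4.63) = 0.03296 K/W
Sum of the known resistances R_other = 0.03296 K/W
Required total resistance R_tot = ΔT/Q_allow = 44/215 = 0.2047 K/W
R_cork board = R_tot − R_other = 0.1717 K/W
L = R·k·A = 0.1717×0.0474×4.63

L ≈ 37.7 mm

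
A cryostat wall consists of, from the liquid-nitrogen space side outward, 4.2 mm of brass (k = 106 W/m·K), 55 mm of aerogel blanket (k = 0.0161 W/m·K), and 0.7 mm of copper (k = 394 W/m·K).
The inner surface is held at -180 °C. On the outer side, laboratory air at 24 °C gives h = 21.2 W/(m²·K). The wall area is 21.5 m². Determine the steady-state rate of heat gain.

Thermal resistances in series:
R_brass = L/(kA) = 0.0042/(106×21.5) = 1.843×10^-6 K/W
R_aerogel blanket = L/(kA) = 0.055/(0.0161×21.5) = 0.1589 K/W
R_copper = L/(kA) = 0.0007/(394×21.5) = 8.263×10^-8 K/W
R_outer film = 1/(h_o·A) = 1/(21.2×21.5) = 0.002194 K/W
R_total = 0.1611 K/W
Q = ΔT / R_total = 204 / 0.1611

Q ≈ 1270 W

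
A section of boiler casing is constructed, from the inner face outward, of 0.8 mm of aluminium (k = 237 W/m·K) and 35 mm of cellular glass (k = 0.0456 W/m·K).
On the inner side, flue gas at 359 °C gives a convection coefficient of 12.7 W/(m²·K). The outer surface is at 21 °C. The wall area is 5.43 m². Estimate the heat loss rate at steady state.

Treating each layer as a thermal resistance in series:
R_inner film = 1/(h_i·A) = 1/(12.7×5.43) = 0.0145 K/W
R_aluminium = L/(kA) = 0.0008/(237×5.43) = 6.216×10^-7 K/W
R_cellular glass = L/(kA) = 0.035/(0.0456×5.43) = 0.1414 K/W
R_total = 0.1559 K/W
Q = ΔT / R_total = 338 / 0.1559

Q ≈ 2170 W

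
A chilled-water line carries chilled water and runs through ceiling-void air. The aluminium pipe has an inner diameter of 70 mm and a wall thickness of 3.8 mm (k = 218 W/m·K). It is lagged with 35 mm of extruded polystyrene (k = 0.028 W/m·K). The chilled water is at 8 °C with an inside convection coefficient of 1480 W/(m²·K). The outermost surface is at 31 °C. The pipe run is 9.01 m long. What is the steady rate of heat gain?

Per-layer cylindrical resistances, series-summed:
R_inner film = 1/(h_i·2πr₁L) = 1/(1480×2π×0.035×9.01) = 3.41×10^-4 K/W
R_aluminium pipe wall = ln(38.8/35)/(2π×218×9.01) = 8.352×10^-6 K/W
R_extruded polystyrene = ln(73.8/38.8)/(2π×0.028×9.01) = 0.4056 K/W
R_total = 0.406 K/W
Q = ΔT/R_total = 23/0.406

Q ≈ 56.7 W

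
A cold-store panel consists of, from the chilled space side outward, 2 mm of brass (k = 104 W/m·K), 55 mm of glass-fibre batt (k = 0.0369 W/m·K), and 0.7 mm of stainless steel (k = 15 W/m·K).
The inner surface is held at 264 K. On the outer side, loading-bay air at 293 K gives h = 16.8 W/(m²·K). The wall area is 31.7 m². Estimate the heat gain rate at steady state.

Q ≈ 593 W

Treating each layer as a thermal resistance in series:
R_brass = L/(kA) = 0.002/(104×31.7) = 6.066×10^-7 K/W
R_glass-fibre batt = L/(kA) = 0.055/(0.0369×31.7) = 0.04702 K/W
R_stainless steel = L/(kA) = 0.0007/(15×31.7) = 1.472×10^-6 K/W
R_outer film = 1/(h_o·A) = 1/(16.8×31.7) = 0.001878 K/W
R_total = 0.0489 K/W
Q = ΔT / R_total = 29 / 0.0489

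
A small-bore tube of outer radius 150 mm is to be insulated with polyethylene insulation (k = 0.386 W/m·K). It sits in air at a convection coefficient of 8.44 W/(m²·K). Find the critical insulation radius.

r_cr ≈ 45.7 mm

For a cylinder r_cr = k/h = 0.386/8.44
r_cr = 45.7 mm; since the bare radius (150 mm) is above r_cr, any added insulation will reduce heat loss.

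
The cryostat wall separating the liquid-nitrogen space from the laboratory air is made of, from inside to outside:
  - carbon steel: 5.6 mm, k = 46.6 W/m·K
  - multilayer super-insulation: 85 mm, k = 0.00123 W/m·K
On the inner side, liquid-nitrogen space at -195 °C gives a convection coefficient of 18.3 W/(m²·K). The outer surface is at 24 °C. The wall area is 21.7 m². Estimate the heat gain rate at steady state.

Q ≈ 68.7 W

Using the resistance-network approach (series):
R_inner film = 1/(h_i·A) = 1/(18.3×21.7) = 0.002518 K/W
R_carbon steel = L/(kA) = 0.0056/(46.6×21.7) = 5.538×10^-6 K/W
R_multilayer super-insulation = L/(kA) = 0.085/(0.00123×21.7) = 3.185 K/W
R_total = 3.187 K/W
Q = ΔT / R_total = 219 / 3.187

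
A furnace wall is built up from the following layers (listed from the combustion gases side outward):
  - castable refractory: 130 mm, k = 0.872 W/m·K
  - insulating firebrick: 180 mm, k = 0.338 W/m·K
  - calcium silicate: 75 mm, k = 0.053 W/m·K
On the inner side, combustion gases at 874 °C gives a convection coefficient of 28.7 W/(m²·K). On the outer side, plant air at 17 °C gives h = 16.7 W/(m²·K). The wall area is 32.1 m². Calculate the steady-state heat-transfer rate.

Series thermal resistances:
R_inner film = 1/(h_i·A) = 1/(28.7×32.1) = 0.001085 K/W
R_castable refractory = L/(kA) = 0.13/(0.872×32.1) = 0.004644 K/W
R_insulating firebrick = L/(kA) = 0.18/(0.338×32.1) = 0.01659 K/W
R_calcium silicate = L/(kA) = 0.075/(0.053×32.1) = 0.04408 K/W
R_outer film = 1/(h_o·A) = 1/(16.7×32.1) = 0.001865 K/W
R_total = 0.06827 K/W
Q = ΔT / R_total = 857 / 0.06827

Q ≈ 12600 W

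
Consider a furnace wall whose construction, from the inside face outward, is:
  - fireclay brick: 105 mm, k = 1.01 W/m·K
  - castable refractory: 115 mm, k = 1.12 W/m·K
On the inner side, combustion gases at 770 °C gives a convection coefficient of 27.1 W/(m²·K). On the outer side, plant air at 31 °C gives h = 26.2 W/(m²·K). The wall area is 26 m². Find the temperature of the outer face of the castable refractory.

T ≈ 131 °C

Model the wall as resistances in series:
R_inner film = 1/(h_i·A) = 1/(27.1×26) = 0.001419 K/W
R_fireclay brick = L/(kA) = 0.105/(1.01×26) = 0.003998 K/W
R_castable refractory = L/(kA) = 0.115/(1.12×26) = 0.003949 K/W
R_outer film = 1/(h_o·A) = 1/(26.2×26) = 0.001468 K/W
R_total = 0.01083 K/W;  Q = ΔT/R_total = 739/0.01083 = 68210 W
T_interface = T_inner − Q·ΣR(inner→interface) = 770 − 68200×0.009367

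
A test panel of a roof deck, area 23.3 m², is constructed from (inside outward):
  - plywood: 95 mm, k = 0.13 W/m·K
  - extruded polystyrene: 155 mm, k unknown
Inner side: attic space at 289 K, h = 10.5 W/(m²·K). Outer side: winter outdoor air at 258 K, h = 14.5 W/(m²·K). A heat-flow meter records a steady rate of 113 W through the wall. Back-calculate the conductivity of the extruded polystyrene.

k ≈ 0.0282 W/(m·K)

Series thermal resistances:
R_inner film = 1/(h_i·A) = 1/(10.5×23.3) = 0.004087 K/W
R_plywood = L/(kA) = 0.095/(0.13×23.3) = 0.03136 K/W
R_outer film = 1/(h_o·A) = 1/(14.5×23.3) = 0.00296 K/W
Sum of known resistances R_other = 0.03841 K/W
Total R = ΔT/Q = 31/113 = 0.2743 K/W
R_extruded polystyrene = R_total − R_other = 0.2359 K/W
k = L/(R·A) = 0.155/(0.2359×23.3)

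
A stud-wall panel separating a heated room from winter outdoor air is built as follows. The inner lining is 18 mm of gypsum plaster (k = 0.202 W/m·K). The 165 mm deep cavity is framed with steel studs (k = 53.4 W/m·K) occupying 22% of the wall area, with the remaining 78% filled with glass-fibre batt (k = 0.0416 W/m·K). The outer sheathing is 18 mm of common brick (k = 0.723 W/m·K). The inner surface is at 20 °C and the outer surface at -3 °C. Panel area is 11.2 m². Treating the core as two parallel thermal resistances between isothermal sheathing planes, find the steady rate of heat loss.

Q ≈ 2010 W

Sheathing layers in series; stud and cavity paths in parallel between them.
R_inner = 0.018/(0.202×11.2) = 0.007956 K/W
R_stud  = 0.165/(53.4×0.22×11.2) = 0.001254 K/W
R_cav   = 0.165/(0.0416×0.78×11.2) = 0.454 K/W
1/R_core = 1/R_stud + 1/R_cav → R_core = 0.001251 K/W
R_outer = 0.018/(0.723×11.2) = 0.002223 K/W
R_total = 0.01143 K/W
Q = ΔT/R_total = 23/0.01143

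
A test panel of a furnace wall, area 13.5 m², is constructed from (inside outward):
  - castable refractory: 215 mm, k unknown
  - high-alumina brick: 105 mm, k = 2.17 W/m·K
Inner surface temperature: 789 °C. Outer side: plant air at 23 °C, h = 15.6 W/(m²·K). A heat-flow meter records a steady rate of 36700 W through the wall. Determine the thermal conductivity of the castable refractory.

k ≈ 1.27 W/(m·K)

Series thermal resistances:
R_high-alumina brick = L/(kA) = 0.105/(2.17×13.5) = 0.003584 K/W
R_outer film = 1/(h_o·A) = 1/(15.6×13.5) = 0.004748 K/W
Sum of known resistances R_other = 0.008333 K/W
Total R = ΔT/Q = 766/36700 = 0.02087 K/W
R_castable refractory = R_total − R_other = 0.01254 K/W
k = L/(R·A) = 0.215/(0.01254×13.5)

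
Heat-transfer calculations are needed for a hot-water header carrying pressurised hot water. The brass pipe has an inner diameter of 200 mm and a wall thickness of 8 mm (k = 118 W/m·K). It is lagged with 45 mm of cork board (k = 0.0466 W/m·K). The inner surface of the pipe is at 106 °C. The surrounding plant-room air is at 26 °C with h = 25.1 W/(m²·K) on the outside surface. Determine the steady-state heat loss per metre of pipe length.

q′ ≈ 65 W/m

Per-layer cylindrical resistances, series-summed:
R_brass pipe wall = ln(108/100)/(2π×118×1) = 1.038×10^-4 K/W
R_cork board = ln(153/108)/(2π×0.0466×1) = 1.19 K/W
R_outer film = 1/(h_o·2πr_oL) = 1/(25.1×2π×0.153×1) = 0.04144 K/W
R_total = 1.231 K/W
Q = ΔT/R_total = 80/1.231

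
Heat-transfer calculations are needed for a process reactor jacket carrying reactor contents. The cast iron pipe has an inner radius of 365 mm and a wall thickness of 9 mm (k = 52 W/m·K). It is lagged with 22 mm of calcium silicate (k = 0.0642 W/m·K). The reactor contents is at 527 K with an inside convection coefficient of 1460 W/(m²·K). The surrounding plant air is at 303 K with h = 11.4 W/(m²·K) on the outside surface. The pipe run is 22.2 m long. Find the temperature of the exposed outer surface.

T ≈ 348 K

Per-layer cylindrical resistances, series-summed:
R_inner film = 1/(h_i·2πr₁L) = 1/(1460×2π×0.365×22.2) = 1.345×10^-5 K/W
R_cast iron pipe wall = ln(374/365)/(2π×52×22.2) = 3.358×10^-6 K/W
R_calcium silicate = ln(396/374)/(2π×0.0642×22.2) = 0.006383 K/W
R_outer film = 1/(h_o·2πr_oL) = 1/(11.4×2π×0.396×22.2) = 0.001588 K/W
R_total = 0.007988 K/W
Q = ΔT/R_total = 224/0.007988
Q = 28000 W
T_interface = T_inner − Q·ΣR(inner→interface) = 527 − 28000×0.0064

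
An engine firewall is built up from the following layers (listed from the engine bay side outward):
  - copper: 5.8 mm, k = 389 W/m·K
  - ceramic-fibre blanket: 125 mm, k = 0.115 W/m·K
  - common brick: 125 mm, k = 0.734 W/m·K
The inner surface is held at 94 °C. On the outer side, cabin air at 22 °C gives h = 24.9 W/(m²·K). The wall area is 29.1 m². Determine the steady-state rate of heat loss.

Thermal resistances in series:
R_copper = L/(kA) = 0.0058/(389×29.1) = 5.124×10^-7 K/W
R_ceramic-fibre blanket = L/(kA) = 0.125/(0.115×29.1) = 0.03735 K/W
R_common brick = L/(kA) = 0.125/(0.734×29.1) = 0.005852 K/W
R_outer film = 1/(h_o·A) = 1/(24.9×29.1) = 0.00138 K/W
R_total = 0.04459 K/W
Q = ΔT / R_total = 72 / 0.04459

Q ≈ 1610 W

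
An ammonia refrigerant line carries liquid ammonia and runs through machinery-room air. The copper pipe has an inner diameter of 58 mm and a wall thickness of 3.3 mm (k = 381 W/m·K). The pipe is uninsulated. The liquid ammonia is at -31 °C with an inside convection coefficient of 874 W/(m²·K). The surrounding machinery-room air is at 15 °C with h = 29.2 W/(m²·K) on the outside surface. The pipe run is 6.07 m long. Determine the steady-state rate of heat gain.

Q ≈ 1590 W

Per-layer cylindrical resistances, series-summed:
R_inner film = 1/(h_i·2πr₁L) = 1/(874×2π×0.029×6.07) = 0.001034 K/W
R_copper pipe wall = ln(32.3/29)/(2π×381×6.07) = 7.417×10^-6 K/W
R_outer film = 1/(h_o·2πr_oL) = 1/(29.2×2π×0.0323×6.07) = 0.0278 K/W
R_total = 0.02884 K/W
Q = ΔT/R_total = 46/0.02884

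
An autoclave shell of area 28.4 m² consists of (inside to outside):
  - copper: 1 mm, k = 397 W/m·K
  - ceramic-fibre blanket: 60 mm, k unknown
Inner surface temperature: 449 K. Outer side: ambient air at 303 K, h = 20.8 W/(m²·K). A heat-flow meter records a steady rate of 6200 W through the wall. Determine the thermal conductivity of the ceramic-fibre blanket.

k ≈ 0.0967 W/(m·K)

Using the resistance-network approach (series):
R_copper = L/(kA) = 0.001/(397×28.4) = 8.869×10^-8 K/W
R_outer film = 1/(h_o·A) = 1/(20.8×28.4) = 0.001693 K/W
Sum of known resistances R_other = 0.001693 K/W
Total R = ΔT/Q = 146/6200 = 0.02355 K/W
R_ceramic-fibre blanket = R_total − R_other = 0.02186 K/W
k = L/(R·A) = 0.06/(0.02186×28.4)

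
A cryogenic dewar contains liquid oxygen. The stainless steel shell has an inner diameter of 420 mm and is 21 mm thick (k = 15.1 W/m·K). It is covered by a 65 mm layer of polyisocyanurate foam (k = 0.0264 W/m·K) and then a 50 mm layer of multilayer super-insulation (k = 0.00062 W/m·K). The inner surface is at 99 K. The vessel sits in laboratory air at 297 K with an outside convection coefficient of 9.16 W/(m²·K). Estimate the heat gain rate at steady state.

Spherical conduction: R = (1/r_in − 1/r_out)/(4πk) per layer; series-sum.
R_stainless steel shell = (1/0.21 − 1/0.231)/(4π×15.1) = 0.002281 K/W
R_polyisocyanurate foam = (1/0.231 − 1/0.296)/(4π×0.0264) = 2.865 K/W
R_multilayer super-insulation = (1/0.296 − 1/0.346)/(4π×0.00062) = 62.66 K/W
R_outer film = 1/(h·4πr_o²) = 1/(9.16×4π×0.346²) = 0.07257 K/W
R_total = 65.6 K/W
Q = ΔT/R_total = 198/65.6

Q ≈ 3.02 W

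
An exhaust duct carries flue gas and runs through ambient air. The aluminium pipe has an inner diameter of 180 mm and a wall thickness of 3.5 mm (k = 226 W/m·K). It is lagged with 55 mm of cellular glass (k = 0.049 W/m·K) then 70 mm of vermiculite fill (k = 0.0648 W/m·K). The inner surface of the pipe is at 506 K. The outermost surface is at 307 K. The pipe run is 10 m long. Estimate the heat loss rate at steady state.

For a radial system each layer contributes R = ln(r_out/r_in)/(2πkL); films add R = 1/(hA).
R_aluminium pipe wall = ln(93.5/90)/(2π×226×10) = 2.687×10^-6 K/W
R_cellular glass = ln(148.5/93.5)/(2π×0.049×10) = 0.1503 K/W
R_vermiculite fill = ln(218.5/148.5)/(2π×0.0648×10) = 0.09485 K/W
R_total = 0.2451 K/W
Q = ΔT/R_total = 199/0.2451

Q ≈ 812 W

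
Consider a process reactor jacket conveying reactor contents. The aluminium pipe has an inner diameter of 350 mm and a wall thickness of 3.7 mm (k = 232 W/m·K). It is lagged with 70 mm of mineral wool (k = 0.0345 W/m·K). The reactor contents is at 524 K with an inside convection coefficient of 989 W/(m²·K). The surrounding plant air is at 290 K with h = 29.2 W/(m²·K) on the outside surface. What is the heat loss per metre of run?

Treating each annulus and film as a series resistance:
R_inner film = 1/(h_i·2πr₁L) = 1/(989×2π×0.175×1) = 9.196×10^-4 K/W
R_aluminium pipe wall = ln(178.7/175)/(2π×232×1) = 1.435×10^-5 K/W
R_mineral wool = ln(248.7/178.7)/(2π×0.0345×1) = 1.525 K/W
R_outer film = 1/(h_o·2πr_oL) = 1/(29.2×2π×0.2487×1) = 0.02192 K/W
R_total = 1.548 K/W
Q = ΔT/R_total = 234/1.548

q′ ≈ 151 W/m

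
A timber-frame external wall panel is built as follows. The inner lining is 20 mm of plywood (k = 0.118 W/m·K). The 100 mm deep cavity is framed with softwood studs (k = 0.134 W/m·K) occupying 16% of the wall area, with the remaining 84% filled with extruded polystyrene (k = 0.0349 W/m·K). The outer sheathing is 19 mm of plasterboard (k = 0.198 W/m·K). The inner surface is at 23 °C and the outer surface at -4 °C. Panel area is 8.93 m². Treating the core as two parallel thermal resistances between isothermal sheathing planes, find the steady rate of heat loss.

Sheathing layers in series; stud and cavity paths in parallel between them.
R_inner = 0.02/(0.118×8.93) = 0.01898 K/W
R_stud  = 0.1/(0.134×0.16×8.93) = 0.5223 K/W
R_cav   = 0.1/(0.0349×0.84×8.93) = 0.382 K/W
1/R_core = 1/R_stud + 1/R_cav → R_core = 0.2206 K/W
R_outer = 0.019/(0.198×8.93) = 0.01075 K/W
R_total = 0.2504 K/W
Q = ΔT/R_total = 27/0.2504

Q ≈ 108 W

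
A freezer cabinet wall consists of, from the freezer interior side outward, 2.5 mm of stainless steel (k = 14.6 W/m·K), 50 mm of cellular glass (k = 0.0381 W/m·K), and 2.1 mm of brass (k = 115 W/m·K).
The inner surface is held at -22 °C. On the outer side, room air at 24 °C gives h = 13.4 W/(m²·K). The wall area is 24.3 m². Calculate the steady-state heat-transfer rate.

Treating each layer as a thermal resistance in series:
R_stainless steel = L/(kA) = 0.0025/(14.6×24.3) = 7.047×10^-6 K/W
R_cellular glass = L/(kA) = 0.05/(0.0381×24.3) = 0.05401 K/W
R_brass = L/(kA) = 0.0021/(115×24.3) = 7.515×10^-7 K/W
R_outer film = 1/(h_o·A) = 1/(13.4×24.3) = 0.003071 K/W
R_total = 0.05708 K/W
Q = ΔT / R_total = 46 / 0.05708

Q ≈ 806 W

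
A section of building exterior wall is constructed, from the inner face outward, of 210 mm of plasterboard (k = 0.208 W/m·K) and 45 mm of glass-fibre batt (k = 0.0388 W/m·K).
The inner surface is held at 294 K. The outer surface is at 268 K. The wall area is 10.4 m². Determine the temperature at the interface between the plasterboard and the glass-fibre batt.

T ≈ 282 K

Model the wall as resistances in series:
R_plasterboard = L/(kA) = 0.21/(0.208×10.4) = 0.09708 K/W
R_glass-fibre batt = L/(kA) = 0.045/(0.0388×10.4) = 0.1115 K/W
R_total = 0.2086 K/W;  Q = ΔT/R_total = 26/0.2086 = 124.6 W
T_interface = T_inner − Q·ΣR(inner→interface) = 294 − 125×0.09708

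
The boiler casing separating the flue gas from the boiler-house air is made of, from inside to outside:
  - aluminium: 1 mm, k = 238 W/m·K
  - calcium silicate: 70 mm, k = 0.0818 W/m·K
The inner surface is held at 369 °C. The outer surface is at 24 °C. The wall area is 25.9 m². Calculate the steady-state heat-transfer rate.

Q ≈ 10400 W

Thermal resistances in series:
R_aluminium = L/(kA) = 0.001/(238×25.9) = 1.622×10^-7 K/W
R_calcium silicate = L/(kA) = 0.07/(0.0818×25.9) = 0.03304 K/W
R_total = 0.03304 K/W
Q = ΔT / R_total = 345 / 0.03304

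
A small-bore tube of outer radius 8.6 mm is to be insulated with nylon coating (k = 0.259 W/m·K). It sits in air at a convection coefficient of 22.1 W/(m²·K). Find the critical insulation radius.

r_cr ≈ 11.7 mm

For a cylinder r_cr = k/h = 0.259/22.1
r_cr = 11.7 mm; since the bare radius (8.6 mm) is below r_cr, adding a thin layer of insulation will *increase* heat loss.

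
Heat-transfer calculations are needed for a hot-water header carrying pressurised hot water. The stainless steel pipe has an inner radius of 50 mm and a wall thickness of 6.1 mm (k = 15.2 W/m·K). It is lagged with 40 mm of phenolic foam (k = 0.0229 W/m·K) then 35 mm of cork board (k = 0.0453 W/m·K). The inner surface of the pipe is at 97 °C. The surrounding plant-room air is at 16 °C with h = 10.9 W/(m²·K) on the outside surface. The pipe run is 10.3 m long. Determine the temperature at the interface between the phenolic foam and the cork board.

Radial resistances (cylindrical: R_cond = ln(r_o/r_i)/(2πkL), R_conv = 1/(h·2πrL)):
R_stainless steel pipe wall = ln(56.1/50)/(2π×15.2×10.3) = 1.17×10^-4 K/W
R_phenolic foam = ln(96.1/56.1)/(2π×0.0229×10.3) = 0.3632 K/W
R_cork board = ln(131.1/96.1)/(2π×0.0453×10.3) = 0.1059 K/W
R_outer film = 1/(h_o·2πr_oL) = 1/(10.9×2π×0.1311×10.3) = 0.01081 K/W
R_total = 0.4801 K/W
Q = ΔT/R_total = 81/0.4801
Q = 169 W
T_interface = T_inner − Q·ΣR(inner→interface) = 97 − 169×0.3633

T ≈ 35.7 °C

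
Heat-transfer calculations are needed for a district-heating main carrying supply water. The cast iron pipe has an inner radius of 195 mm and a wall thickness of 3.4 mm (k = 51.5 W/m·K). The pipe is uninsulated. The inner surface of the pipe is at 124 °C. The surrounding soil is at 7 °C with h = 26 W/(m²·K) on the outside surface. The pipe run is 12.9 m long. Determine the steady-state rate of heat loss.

Q ≈ 48800 W

Radial resistances (cylindrical: R_cond = ln(r_o/r_i)/(2πkL), R_conv = 1/(h·2πrL)):
R_cast iron pipe wall = ln(198.4/195)/(2π×51.5×12.9) = 4.141×10^-6 K/W
R_outer film = 1/(h_o·2πr_oL) = 1/(26×2π×0.1984×12.9) = 0.002392 K/W
R_total = 0.002396 K/W
Q = ΔT/R_total = 117/0.002396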